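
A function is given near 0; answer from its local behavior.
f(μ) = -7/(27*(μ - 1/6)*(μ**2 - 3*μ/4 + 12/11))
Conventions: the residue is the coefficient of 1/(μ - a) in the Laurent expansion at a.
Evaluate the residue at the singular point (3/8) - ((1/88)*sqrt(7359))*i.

The residue is (308/2361) - ((1540/4738527)*sqrt(7359))*i.

The factor μ**2 - 3*μ/4 + 12/11 splits as (μ - a)(μ - a') with a = (3/8) - ((1/88)*sqrt(7359))*i, a' = (3/8) + ((1/88)*sqrt(7359))*i. At the order-1 pole a set g(μ) = (μ - a)*f(μ) = [-7/(27*(μ - 1/6))] / (μ - a').
Simple pole: residue = g(a) at a = (3/8) - ((1/88)*sqrt(7359))*i, which is (308/2361) - ((1540/4738527)*sqrt(7359))*i.


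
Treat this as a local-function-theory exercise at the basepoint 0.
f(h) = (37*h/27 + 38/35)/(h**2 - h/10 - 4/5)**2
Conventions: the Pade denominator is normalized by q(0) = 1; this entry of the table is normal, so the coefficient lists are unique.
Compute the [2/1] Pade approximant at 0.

The Pade approximant has numerator coefficients [95/56, -3636845/443070432, 4818162815/2363042304]; denominator coefficients [1, -74506/73259].

Taylor coefficients needed (expand at 0): a_0 = 95/56, a_1 = 10385/6048, a_2 = 366295/96768, a_3 = 186265/48384.
Write the denominator as Q(h) = 1 + q1*h. Requiring Q*f - P = O(h^4) with deg P <= 2 kills the coefficients of h^3..h^3 in Q*f:
  h^3: a_3 + q1*a_2 = 0, i.e. 186265/48384 + (366295/96768)*q1 = 0.
Solving this linear system: q1 = -74506/73259.
The numerator is Q*f truncated at degree 2: P0 = a_0 = 95/56; P1 = a_1 + q1*a_0 = -3636845/443070432; P2 = a_2 + q1*a_1 = 4818162815/2363042304.


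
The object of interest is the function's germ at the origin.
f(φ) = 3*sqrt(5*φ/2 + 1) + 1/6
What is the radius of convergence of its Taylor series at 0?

The radius of convergence is 2/5.

Branch term (3)*sqrt(1 - φ/(-2/5)): its argument vanishes at φ = -2/5, a square-root branch point, modulus 2/5.
The radius of convergence is the smallest modulus among the singular points: 2/5.


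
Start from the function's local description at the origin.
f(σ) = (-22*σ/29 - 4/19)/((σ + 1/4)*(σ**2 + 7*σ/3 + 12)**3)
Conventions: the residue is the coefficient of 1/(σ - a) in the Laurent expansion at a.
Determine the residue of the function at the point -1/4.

At the order-1 pole -1/4 set g(σ) = (σ - (-1/4))*f(σ) = (-22*σ/29 - 4/19)/(σ**2 + 7*σ/3 + 12)**3.
Simple pole: residue = g(a) at a = -1/4, which is -1271808/92173567201.

The residue is -1271808/92173567201.


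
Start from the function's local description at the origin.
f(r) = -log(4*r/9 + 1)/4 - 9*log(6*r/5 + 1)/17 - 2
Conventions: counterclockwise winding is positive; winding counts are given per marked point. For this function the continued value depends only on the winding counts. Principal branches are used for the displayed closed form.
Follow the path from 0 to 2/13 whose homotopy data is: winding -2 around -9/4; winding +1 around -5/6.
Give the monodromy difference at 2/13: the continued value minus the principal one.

Continued minus principal equals -(1/17)*pi*i.

The rational part is single-valued and drops out of the difference; each branch term changes only by its own monodromy.
(-1/4)*log(1 - r/(-9/4)): each positive loop around -9/4 adds 2*pi*i to the log, so winding -2 contributes (-1/4)*(-2)*2*pi*i = pi*i.
(-9/17)*log(1 - r/(-5/6)): each positive loop around -5/6 adds 2*pi*i to the log, so winding +1 contributes (-9/17)*(1)*2*pi*i = -(18/17)*pi*i.
Summing the contributions at r = 2/13 gives -(1/17)*pi*i.


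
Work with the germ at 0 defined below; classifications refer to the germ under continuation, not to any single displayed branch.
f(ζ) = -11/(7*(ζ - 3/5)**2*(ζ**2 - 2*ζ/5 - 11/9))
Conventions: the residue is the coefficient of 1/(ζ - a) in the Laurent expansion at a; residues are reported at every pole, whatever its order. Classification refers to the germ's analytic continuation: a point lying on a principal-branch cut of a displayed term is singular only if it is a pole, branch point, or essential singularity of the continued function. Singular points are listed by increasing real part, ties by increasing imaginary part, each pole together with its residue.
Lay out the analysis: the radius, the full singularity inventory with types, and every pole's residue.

Denominator factor (ζ**2 - 2*ζ/5 - 11/9): discriminant 1136/225, real irrational roots 1/5 + (2/15)*sqrt(71) and 1/5 - (2/15)*sqrt(71); poles of order 1, moduli 1/5 + (2/15)*sqrt(71) and -1/5 + (2/15)*sqrt(71).
Denominator factor (ζ - 3/5)^2: pole of order 2 at 3/5, modulus 3/5.
The radius of convergence is the smallest modulus among the singular points: 3/5.
The factor ζ**2 - 2*ζ/5 - 11/9 splits as (ζ - a)(ζ - a') with a = 1/5 - (2/15)*sqrt(71), a' = 1/5 + (2/15)*sqrt(71). At the order-1 pole a set g(ζ) = (ζ - a)*f(ζ) = [-11/(7*(ζ - 3/5)**2)] / (ζ - a').
Simple pole: residue = g(a) at a = 1/5 - (2/15)*sqrt(71), which is -111375/215264 + (185625/1910468)*sqrt(71).
At the order-2 pole 3/5 set g(ζ) = (ζ - (3/5))^2*f(ζ) = -11/(7*(ζ**2 - 2*ζ/5 - 11/9)).
Order-2 pole: residue = g'(a); g'(3/5) = 111375/107632, so the residue is 111375/107632.
The factor ζ**2 - 2*ζ/5 - 11/9 splits as (ζ - a)(ζ - a') with a = 1/5 + (2/15)*sqrt(71), a' = 1/5 - (2/15)*sqrt(71). At the order-1 pole a set g(ζ) = (ζ - a)*f(ζ) = [-11/(7*(ζ - 3/5)**2)] / (ζ - a').
Simple pole: residue = g(a) at a = 1/5 + (2/15)*sqrt(71), which is -111375/215264 - (185625/1910468)*sqrt(71).
List the singular points by increasing real part (a conjugate pair: the negative imaginary part first).

Radius of convergence at 0: 3/5.
At 1/5 - (2/15)*sqrt(71): a pole of order 1; residue -111375/215264 + (185625/1910468)*sqrt(71).
At 3/5: a pole of order 2; residue 111375/107632.
At 1/5 + (2/15)*sqrt(71): a pole of order 1; residue -111375/215264 - (185625/1910468)*sqrt(71).


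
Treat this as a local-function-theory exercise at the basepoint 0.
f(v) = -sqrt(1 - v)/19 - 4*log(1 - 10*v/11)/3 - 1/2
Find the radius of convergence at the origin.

Branch term (-4/3)*log(1 - v/(11/10)): its argument vanishes at v = 11/10, a logarithmic branch point, modulus 11/10.
Branch term (-1/19)*sqrt(1 - v/(1)): its argument vanishes at v = 1, a square-root branch point, modulus 1.
The radius of convergence is the smallest modulus among the singular points: 1.

The radius of convergence is 1.


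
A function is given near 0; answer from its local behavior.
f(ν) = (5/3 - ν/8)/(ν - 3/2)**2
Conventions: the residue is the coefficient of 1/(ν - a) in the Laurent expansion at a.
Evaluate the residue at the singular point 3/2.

At the order-2 pole 3/2 set g(ν) = (ν - (3/2))^2*f(ν) = 5/3 - ν/8.
Order-2 pole: residue = g'(a); g'(3/2) = -1/8, so the residue is -1/8.

The residue is -1/8.


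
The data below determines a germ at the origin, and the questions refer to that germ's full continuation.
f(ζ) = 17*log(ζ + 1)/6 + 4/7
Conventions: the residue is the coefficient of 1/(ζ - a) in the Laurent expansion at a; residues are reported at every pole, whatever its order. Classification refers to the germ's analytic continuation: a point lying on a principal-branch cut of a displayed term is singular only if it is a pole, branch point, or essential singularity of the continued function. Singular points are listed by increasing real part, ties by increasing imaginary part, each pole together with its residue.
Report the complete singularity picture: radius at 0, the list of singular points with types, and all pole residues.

Branch term (17/6)*log(1 - ζ/(-1)): its argument vanishes at ζ = -1, a logarithmic branch point, modulus 1.
The radius of convergence is the smallest modulus among the singular points: 1.

Radius of convergence at 0: 1.
At -1: a logarithmic branch point.


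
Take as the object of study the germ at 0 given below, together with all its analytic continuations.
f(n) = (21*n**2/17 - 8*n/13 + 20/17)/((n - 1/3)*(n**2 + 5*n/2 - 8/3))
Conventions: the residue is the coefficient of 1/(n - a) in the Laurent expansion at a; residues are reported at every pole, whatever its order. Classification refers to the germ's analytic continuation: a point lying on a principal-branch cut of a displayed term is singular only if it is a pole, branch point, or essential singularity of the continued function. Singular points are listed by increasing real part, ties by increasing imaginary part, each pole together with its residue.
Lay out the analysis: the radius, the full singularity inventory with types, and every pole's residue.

Denominator factor (n - 1/3): pole of order 1 at 1/3, modulus 1/3.
Denominator factor (n**2 + 5*n/2 - 8/3): discriminant 203/12, real irrational roots -5/4 + (1/12)*sqrt(609) and -5/4 - (1/12)*sqrt(609); poles of order 1, moduli -5/4 + (1/12)*sqrt(609) and 5/4 + (1/12)*sqrt(609).
The radius of convergence is the smallest modulus among the singular points: 1/3.
The factor n**2 + 5*n/2 - 8/3 splits as (n - a)(n - a') with a = -5/4 - (1/12)*sqrt(609), a' = -5/4 + (1/12)*sqrt(609). At the order-1 pole a set g(n) = (n - a)*f(n) = [(21*n**2/17 - 8*n/13 + 20/17)/(n - 1/3)] / (n - a').
Simple pole: residue = g(a) at a = -5/4 - (1/12)*sqrt(609), which is 12873/13702 + (19965/2781506)*sqrt(609).
At the order-1 pole 1/3 set g(n) = (n - (1/3))*f(n) = (21*n**2/17 - 8*n/13 + 20/17)/(n**2 + 5*n/2 - 8/3).
Simple pole: residue = g(a) at a = 1/3, which is -4410/6851.
The factor n**2 + 5*n/2 - 8/3 splits as (n - a)(n - a') with a = -5/4 + (1/12)*sqrt(609), a' = -5/4 - (1/12)*sqrt(609). At the order-1 pole a set g(n) = (n - a)*f(n) = [(21*n**2/17 - 8*n/13 + 20/17)/(n - 1/3)] / (n - a').
Simple pole: residue = g(a) at a = -5/4 + (1/12)*sqrt(609), which is 12873/13702 - (19965/2781506)*sqrt(609).
List the singular points by increasing real part (a conjugate pair: the negative imaginary part first).

Radius of convergence at 0: 1/3.
At -5/4 - (1/12)*sqrt(609): a pole of order 1; residue 12873/13702 + (19965/2781506)*sqrt(609).
At 1/3: a pole of order 1; residue -4410/6851.
At -5/4 + (1/12)*sqrt(609): a pole of order 1; residue 12873/13702 - (19965/2781506)*sqrt(609).


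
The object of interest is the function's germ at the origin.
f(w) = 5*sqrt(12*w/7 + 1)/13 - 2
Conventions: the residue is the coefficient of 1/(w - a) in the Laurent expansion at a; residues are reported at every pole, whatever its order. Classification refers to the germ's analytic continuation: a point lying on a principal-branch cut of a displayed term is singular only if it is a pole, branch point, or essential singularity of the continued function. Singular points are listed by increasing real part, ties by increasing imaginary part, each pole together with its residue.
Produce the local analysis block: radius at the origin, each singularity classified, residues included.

Radius of convergence at 0: 7/12.
At -7/12: an algebraic (square-root) branch point.

Branch term (5/13)*sqrt(1 - w/(-7/12)): its argument vanishes at w = -7/12, a square-root branch point, modulus 7/12.
The radius of convergence is the smallest modulus among the singular points: 7/12.


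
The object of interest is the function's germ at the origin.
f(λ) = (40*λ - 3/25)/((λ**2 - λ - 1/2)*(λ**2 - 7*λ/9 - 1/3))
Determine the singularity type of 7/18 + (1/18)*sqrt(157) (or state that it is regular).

The point is a pole of order 1.

The denominator factor λ**2 - 7*λ/9 - 1/3 vanishes at 7/18 + (1/18)*sqrt(157) and appears to the power 1; the numerator there equals 3473/225 + (20/9)*sqrt(157), nonzero, and no other factor vanishes.
Hence a pole whose order is the multiplicity, 1.


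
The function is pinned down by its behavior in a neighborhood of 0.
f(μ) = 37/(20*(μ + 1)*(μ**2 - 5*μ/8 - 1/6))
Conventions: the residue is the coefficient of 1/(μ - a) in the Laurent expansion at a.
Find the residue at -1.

The residue is 222/175.

At the order-1 pole -1 set g(μ) = (μ - (-1))*f(μ) = 37/(20*(μ**2 - 5*μ/8 - 1/6)).
Simple pole: residue = g(a) at a = -1, which is 222/175.


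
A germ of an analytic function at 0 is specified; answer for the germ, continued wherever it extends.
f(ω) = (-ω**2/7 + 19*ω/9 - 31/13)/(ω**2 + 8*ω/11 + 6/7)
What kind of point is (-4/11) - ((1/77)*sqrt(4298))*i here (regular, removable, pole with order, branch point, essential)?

The point is a pole of order 1.

The denominator factor ω**2 + 8*ω/11 + 6/7 vanishes at (-4/11) - ((1/77)*sqrt(4298))*i and appears to the power 1; the numerator there equals (-2127989/693693) - ((1535/53361)*sqrt(4298))*i, nonzero, and no other factor vanishes.
Hence a pole whose order is the multiplicity, 1.


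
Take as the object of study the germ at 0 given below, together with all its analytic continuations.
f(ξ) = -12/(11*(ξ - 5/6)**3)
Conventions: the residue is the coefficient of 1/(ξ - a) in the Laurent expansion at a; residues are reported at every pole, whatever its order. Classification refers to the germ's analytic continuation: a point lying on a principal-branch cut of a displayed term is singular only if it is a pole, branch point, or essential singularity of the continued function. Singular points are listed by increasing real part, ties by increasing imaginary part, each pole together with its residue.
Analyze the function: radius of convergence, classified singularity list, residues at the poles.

Denominator factor (ξ - 5/6)^3: pole of order 3 at 5/6, modulus 5/6.
The radius of convergence is the smallest modulus among the singular points: 5/6.
At the order-3 pole 5/6 set g(ξ) = (ξ - (5/6))^3*f(ξ) = -12/11.
Order-3 pole: residue = g''(a)/2; g''(5/6) = 0, so the residue is 0.

Radius of convergence at 0: 5/6.
At 5/6: a pole of order 3; residue 0.


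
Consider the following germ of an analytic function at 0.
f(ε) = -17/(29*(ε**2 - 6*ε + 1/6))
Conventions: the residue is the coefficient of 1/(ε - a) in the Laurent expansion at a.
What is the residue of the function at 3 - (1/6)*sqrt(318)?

The residue is (17/3074)*sqrt(318).

The factor ε**2 - 6*ε + 1/6 splits as (ε - a)(ε - a') with a = 3 - (1/6)*sqrt(318), a' = 3 + (1/6)*sqrt(318). At the order-1 pole a set g(ε) = (ε - a)*f(ε) = [-17/29] / (ε - a').
Simple pole: residue = g(a) at a = 3 - (1/6)*sqrt(318), which is (17/3074)*sqrt(318).


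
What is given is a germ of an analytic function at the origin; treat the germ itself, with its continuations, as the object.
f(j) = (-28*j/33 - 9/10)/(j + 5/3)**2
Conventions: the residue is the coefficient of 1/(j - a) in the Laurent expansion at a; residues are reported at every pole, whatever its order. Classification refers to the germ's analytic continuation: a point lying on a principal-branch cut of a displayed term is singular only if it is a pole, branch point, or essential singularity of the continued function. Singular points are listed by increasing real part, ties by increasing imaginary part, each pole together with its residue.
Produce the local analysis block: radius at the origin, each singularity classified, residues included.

Denominator factor (j + 5/3)^2: pole of order 2 at -5/3, modulus 5/3.
The radius of convergence is the smallest modulus among the singular points: 5/3.
At the order-2 pole -5/3 set g(j) = (j - (-5/3))^2*f(j) = -28*j/33 - 9/10.
Order-2 pole: residue = g'(a); g'(-5/3) = -28/33, so the residue is -28/33.

Radius of convergence at 0: 5/3.
At -5/3: a pole of order 2; residue -28/33.


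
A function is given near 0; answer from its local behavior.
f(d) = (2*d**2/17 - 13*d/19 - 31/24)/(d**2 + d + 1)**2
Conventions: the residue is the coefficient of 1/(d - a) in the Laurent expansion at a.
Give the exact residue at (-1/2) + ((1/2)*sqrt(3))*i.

The residue is ((6449/34884)*sqrt(3))*i.

The factor d**2 + d + 1 splits as (d - a)(d - a') with a = (-1/2) + ((1/2)*sqrt(3))*i, a' = (-1/2) - ((1/2)*sqrt(3))*i. At the order-2 pole a set g(d) = (d - a)^2*f(d) = [2*d**2/17 - 13*d/19 - 31/24] / (d - a')^2.
Order-2 pole: residue = g'(a); g'((-1/2) + ((1/2)*sqrt(3))*i) = ((6449/34884)*sqrt(3))*i, so the residue is ((6449/34884)*sqrt(3))*i.


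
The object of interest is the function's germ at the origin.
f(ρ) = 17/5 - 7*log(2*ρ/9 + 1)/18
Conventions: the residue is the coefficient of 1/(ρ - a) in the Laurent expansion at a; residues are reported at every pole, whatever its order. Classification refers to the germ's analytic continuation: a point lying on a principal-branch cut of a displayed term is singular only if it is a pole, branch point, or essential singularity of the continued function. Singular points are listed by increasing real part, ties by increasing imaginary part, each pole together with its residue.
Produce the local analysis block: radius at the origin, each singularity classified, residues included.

Branch term (-7/18)*log(1 - ρ/(-9/2)): its argument vanishes at ρ = -9/2, a logarithmic branch point, modulus 9/2.
The radius of convergence is the smallest modulus among the singular points: 9/2.

Radius of convergence at 0: 9/2.
At -9/2: a logarithmic branch point.


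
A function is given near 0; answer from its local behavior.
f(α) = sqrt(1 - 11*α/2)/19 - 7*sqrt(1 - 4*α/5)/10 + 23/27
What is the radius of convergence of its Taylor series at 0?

The radius of convergence is 2/11.

Branch term (-7/10)*sqrt(1 - α/(5/4)): its argument vanishes at α = 5/4, a square-root branch point, modulus 5/4.
Branch term (1/19)*sqrt(1 - α/(2/11)): its argument vanishes at α = 2/11, a square-root branch point, modulus 2/11.
The radius of convergence is the smallest modulus among the singular points: 2/11.


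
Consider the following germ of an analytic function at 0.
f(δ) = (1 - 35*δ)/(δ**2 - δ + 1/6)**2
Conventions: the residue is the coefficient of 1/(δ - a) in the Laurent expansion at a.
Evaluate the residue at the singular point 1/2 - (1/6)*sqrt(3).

The residue is -(99)*sqrt(3).

The factor δ**2 - δ + 1/6 splits as (δ - a)(δ - a') with a = 1/2 - (1/6)*sqrt(3), a' = 1/2 + (1/6)*sqrt(3). At the order-2 pole a set g(δ) = (δ - a)^2*f(δ) = [1 - 35*δ] / (δ - a')^2.
Order-2 pole: residue = g'(a); g'(1/2 - (1/6)*sqrt(3)) = -(99)*sqrt(3), so the residue is -(99)*sqrt(3).


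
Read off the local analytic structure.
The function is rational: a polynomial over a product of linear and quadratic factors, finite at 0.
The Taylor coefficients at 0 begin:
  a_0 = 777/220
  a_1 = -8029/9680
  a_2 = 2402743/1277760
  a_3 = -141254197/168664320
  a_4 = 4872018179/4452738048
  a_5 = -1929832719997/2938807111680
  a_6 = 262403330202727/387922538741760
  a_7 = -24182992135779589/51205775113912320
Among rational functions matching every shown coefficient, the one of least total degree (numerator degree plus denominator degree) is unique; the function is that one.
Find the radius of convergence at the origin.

No rational of total degree below 2 reproduces all 8 coefficients; solving the [0/2] Pade equations on them gives f(x) = -37/(5*(x - 12/7)*(x + 11/9)), whose expansion matches every shown term.
Denominator factor (x - 12/7): pole of order 1 at 12/7, modulus 12/7.
Denominator factor (x + 11/9): pole of order 1 at -11/9, modulus 11/9.
The radius of convergence is the smallest modulus among the singular points: 11/9.

The radius of convergence is 11/9.


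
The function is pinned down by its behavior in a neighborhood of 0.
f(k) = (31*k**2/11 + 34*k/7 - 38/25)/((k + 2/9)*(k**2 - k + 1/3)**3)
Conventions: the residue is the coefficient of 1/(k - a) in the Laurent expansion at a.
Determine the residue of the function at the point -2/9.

The residue is -2516838966/226474325.

At the order-1 pole -2/9 set g(k) = (k - (-2/9))*f(k) = (31*k**2/11 + 34*k/7 - 38/25)/(k**2 - k + 1/3)**3.
Simple pole: residue = g(a) at a = -2/9, which is -2516838966/226474325.


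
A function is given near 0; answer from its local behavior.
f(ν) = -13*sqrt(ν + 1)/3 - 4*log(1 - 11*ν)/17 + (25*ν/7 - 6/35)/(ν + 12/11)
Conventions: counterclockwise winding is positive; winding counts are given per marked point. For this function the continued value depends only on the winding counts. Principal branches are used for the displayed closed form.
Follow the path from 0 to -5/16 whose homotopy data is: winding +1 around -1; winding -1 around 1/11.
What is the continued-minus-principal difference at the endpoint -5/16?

Continued minus principal equals ((13/6)*sqrt(11)) + ((8/17)*pi)*i.

The rational part is single-valued and drops out of the difference; each branch term changes only by its own monodromy.
(-13/3)*sqrt(1 - ν/(-1)): winding +1 is odd, the square root flips sign, contributing -2*(-13/3)*sqrt(1 - (-5/16)/(-1)) = -2*(-13/3)*sqrt(11/16) = (13/6)*sqrt(11).
(-4/17)*log(1 - ν/(1/11)): each positive loop around 1/11 adds 2*pi*i to the log, so winding -1 contributes (-4/17)*(-1)*2*pi*i = (8/17)*pi*i.
Summing the contributions at ν = -5/16 gives ((13/6)*sqrt(11)) + ((8/17)*pi)*i.


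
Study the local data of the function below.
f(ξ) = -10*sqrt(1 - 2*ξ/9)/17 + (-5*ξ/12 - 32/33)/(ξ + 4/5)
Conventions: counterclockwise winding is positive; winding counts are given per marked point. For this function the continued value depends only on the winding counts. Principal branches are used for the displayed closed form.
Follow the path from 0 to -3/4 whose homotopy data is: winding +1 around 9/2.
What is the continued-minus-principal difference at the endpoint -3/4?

The rational part is single-valued and drops out of the difference; each branch term changes only by its own monodromy.
(-10/17)*sqrt(1 - ξ/(9/2)): winding +1 is odd, the square root flips sign, contributing -2*(-10/17)*sqrt(1 - (-3/4)/(9/2)) = -2*(-10/17)*sqrt(7/6) = (10/51)*sqrt(42).
Summing the contributions at ξ = -3/4 gives (10/51)*sqrt(42).

Continued minus principal equals (10/51)*sqrt(42).


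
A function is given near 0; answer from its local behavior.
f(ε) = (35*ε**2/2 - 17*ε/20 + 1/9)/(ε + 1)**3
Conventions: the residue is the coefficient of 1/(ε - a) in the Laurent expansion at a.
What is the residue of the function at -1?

The residue is 35/2.

At the order-3 pole -1 set g(ε) = (ε - (-1))^3*f(ε) = 35*ε**2/2 - 17*ε/20 + 1/9.
Order-3 pole: residue = g''(a)/2; g''(-1) = 35, so the residue is 35/2.


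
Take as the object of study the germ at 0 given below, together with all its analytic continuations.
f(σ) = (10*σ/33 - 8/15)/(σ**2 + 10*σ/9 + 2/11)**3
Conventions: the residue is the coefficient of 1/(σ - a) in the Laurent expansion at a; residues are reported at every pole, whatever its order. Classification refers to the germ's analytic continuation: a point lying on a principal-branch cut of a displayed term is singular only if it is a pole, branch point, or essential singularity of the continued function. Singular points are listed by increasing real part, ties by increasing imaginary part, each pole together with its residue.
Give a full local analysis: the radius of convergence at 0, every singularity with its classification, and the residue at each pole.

Radius of convergence at 0: 5/9 - (1/99)*sqrt(1243).
At -5/9 - (1/99)*sqrt(1243): a pole of order 3; residue (37601091/57715880)*sqrt(1243).
At -5/9 + (1/99)*sqrt(1243): a pole of order 3; residue -(37601091/57715880)*sqrt(1243).

Denominator factor (σ**2 + 10*σ/9 + 2/11)^3: discriminant 452/891, real irrational roots -5/9 + (1/99)*sqrt(1243) and -5/9 - (1/99)*sqrt(1243); poles of order 3, moduli 5/9 - (1/99)*sqrt(1243) and 5/9 + (1/99)*sqrt(1243).
The radius of convergence is the smallest modulus among the singular points: 5/9 - (1/99)*sqrt(1243).
The factor σ**2 + 10*σ/9 + 2/11 splits as (σ - a)(σ - a') with a = -5/9 - (1/99)*sqrt(1243), a' = -5/9 + (1/99)*sqrt(1243). At the order-3 pole a set g(σ) = (σ - a)^3*f(σ) = [10*σ/33 - 8/15] / (σ - a')^3.
Order-3 pole: residue = g''(a)/2; g''(-5/9 - (1/99)*sqrt(1243)) = (37601091/28857940)*sqrt(1243), so the residue is (37601091/57715880)*sqrt(1243).
The factor σ**2 + 10*σ/9 + 2/11 splits as (σ - a)(σ - a') with a = -5/9 + (1/99)*sqrt(1243), a' = -5/9 - (1/99)*sqrt(1243). At the order-3 pole a set g(σ) = (σ - a)^3*f(σ) = [10*σ/33 - 8/15] / (σ - a')^3.
Order-3 pole: residue = g''(a)/2; g''(-5/9 + (1/99)*sqrt(1243)) = -(37601091/28857940)*sqrt(1243), so the residue is -(37601091/57715880)*sqrt(1243).
List the singular points by increasing real part (a conjugate pair: the negative imaginary part first).


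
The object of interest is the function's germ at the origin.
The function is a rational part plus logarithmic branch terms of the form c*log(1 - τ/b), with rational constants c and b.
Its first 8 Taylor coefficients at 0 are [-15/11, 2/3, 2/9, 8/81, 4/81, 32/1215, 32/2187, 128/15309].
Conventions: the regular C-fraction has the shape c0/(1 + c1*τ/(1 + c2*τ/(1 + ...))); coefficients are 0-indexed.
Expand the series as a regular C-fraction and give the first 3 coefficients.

The regular C-fraction coefficients are [-15/11, 22/45, -37/45].

Taylor coefficients (read off): a_0 = -15/11, a_1 = 2/3, a_2 = 2/9.
c0 = a_0 = -15/11. Peel one level at a time: if S = 1 + c*τ/S' with S'(0) = 1, then c is the τ-coefficient of S and S' = c*τ/(S - 1).
S_1 = c0/f = 1 + (22/45)*τ + (814/2025)*τ^2 + ...; c1 = 22/45.
S_2 = c1*τ/(S_1 - 1) = 1 + (-37/45)*τ + ...; c2 = -37/45.


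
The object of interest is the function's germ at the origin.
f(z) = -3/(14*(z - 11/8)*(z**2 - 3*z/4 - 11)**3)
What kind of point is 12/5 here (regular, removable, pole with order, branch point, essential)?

Denominator factors: z - 11/8 = 41/40 at z = 12/5; z**2 - 3*z/4 - 11 = -176/25 at z = 12/5 — none vanishes.
So the germ continues analytically to 12/5.

The point is a regular point.


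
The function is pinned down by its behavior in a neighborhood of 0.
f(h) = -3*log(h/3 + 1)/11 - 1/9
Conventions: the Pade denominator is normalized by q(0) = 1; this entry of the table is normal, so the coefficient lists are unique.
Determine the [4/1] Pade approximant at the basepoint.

Taylor coefficients needed (expand at 0): a_0 = -1/9, a_1 = -1/11, a_2 = 1/66, a_3 = -1/297, a_4 = 1/1188, a_5 = -1/4455.
Write the denominator as Q(h) = 1 + q1*h. Requiring Q*f - P = O(h^6) with deg P <= 4 kills the coefficients of h^5..h^5 in Q*f:
  h^5: a_5 + q1*a_4 = 0, i.e. -1/4455 + (1/1188)*q1 = 0.
Solving this linear system: q1 = 4/15.
The numerator is Q*f truncated at degree 4: P0 = a_0 = -1/9; P1 = a_1 + q1*a_0 = -179/1485; P2 = a_2 + q1*a_1 = -1/110; P3 = a_3 + q1*a_2 = 1/1485; P4 = a_4 + q1*a_3 = -1/17820.

The Pade approximant has numerator coefficients [-1/9, -179/1485, -1/110, 1/1485, -1/17820]; denominator coefficients [1, 4/15].


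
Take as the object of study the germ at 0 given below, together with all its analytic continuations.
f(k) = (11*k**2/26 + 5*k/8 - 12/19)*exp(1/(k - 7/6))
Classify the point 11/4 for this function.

The point is a regular point.

There is no denominator, hence no pole anywhere.
The essential point of exp(1/(k - (7/6))) is 7/6, not 11/4.
So the germ continues analytically to 11/4.


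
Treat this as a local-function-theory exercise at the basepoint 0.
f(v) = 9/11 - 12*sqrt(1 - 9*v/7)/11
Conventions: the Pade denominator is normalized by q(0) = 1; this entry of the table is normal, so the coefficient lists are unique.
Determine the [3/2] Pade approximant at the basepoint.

Taylor coefficients needed (expand at 0): a_0 = -3/11, a_1 = 54/77, a_2 = 243/1078, a_3 = 2187/15092, a_4 = 98415/845152, a_5 = 177147/1690304.
Write the denominator as Q(v) = 1 + q1*v + q2*v^2. Requiring Q*f - P = O(v^6) with deg P <= 3 kills the coefficients of v^4..v^5 in Q*f:
  v^4: a_4 + q1*a_3 + q2*a_2 = 0, i.e. 98415/845152 + (2187/15092)*q1 + (243/1078)*q2 = 0.
  v^5: a_5 + q1*a_4 + q2*a_3 = 0, i.e. 177147/1690304 + (98415/845152)*q1 + (2187/15092)*q2 = 0.
Solving this linear system: q1 = -9/7, q2 = 243/784.
The numerator is Q*f truncated at degree 3: P0 = a_0 = -3/11; P1 = a_1 + q1*a_0 = 81/77; P2 = a_2 + q1*a_1 + q2*a_0 = -6561/8624; P3 = a_3 + q1*a_2 + q2*a_1 = 2187/30184.

The Pade approximant has numerator coefficients [-3/11, 81/77, -6561/8624, 2187/30184]; denominator coefficients [1, -9/7, 243/784].


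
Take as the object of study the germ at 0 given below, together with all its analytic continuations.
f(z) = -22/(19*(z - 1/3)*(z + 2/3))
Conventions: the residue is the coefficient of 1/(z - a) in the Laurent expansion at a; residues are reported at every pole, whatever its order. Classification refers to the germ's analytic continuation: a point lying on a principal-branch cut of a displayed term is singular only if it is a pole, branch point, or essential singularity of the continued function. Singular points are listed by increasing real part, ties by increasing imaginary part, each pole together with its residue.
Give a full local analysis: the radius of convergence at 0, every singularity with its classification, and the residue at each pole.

Radius of convergence at 0: 1/3.
At -2/3: a pole of order 1; residue 22/19.
At 1/3: a pole of order 1; residue -22/19.

Denominator factor (z - 1/3): pole of order 1 at 1/3, modulus 1/3.
Denominator factor (z + 2/3): pole of order 1 at -2/3, modulus 2/3.
The radius of convergence is the smallest modulus among the singular points: 1/3.
At the order-1 pole -2/3 set g(z) = (z - (-2/3))*f(z) = -22/(19*(z - 1/3)).
Simple pole: residue = g(a) at a = -2/3, which is 22/19.
At the order-1 pole 1/3 set g(z) = (z - (1/3))*f(z) = -22/(19*(z + 2/3)).
Simple pole: residue = g(a) at a = 1/3, which is -22/19.
List the singular points by increasing real part (a conjugate pair: the negative imaginary part first).


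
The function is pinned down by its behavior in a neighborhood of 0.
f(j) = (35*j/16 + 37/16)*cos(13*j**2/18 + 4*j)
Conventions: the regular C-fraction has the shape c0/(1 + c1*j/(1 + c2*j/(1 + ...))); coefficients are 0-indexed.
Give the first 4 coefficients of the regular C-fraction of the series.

The regular C-fraction coefficients are [37/16, -35/37, 12177/1295, -33685318/3835755].

Taylor coefficients (expand at 0): a_0 = 37/16, a_1 = 35/16, a_2 = -37/2, a_3 = -1741/72.
c0 = a_0 = 37/16. Peel one level at a time: if S = 1 + c*j/S' with S'(0) = 1, then c is the j-coefficient of S and S' = c*j/(S - 1).
S_1 = c0/f = 1 + (-35/37)*j + (12177/1369)*j^2 + ...; c1 = -35/37.
S_2 = c1*j/(S_1 - 1) = 1 + (12177/1295)*j + (910414/11025)*j^2 + ...; c2 = 12177/1295.
S_3 = c2*j/(S_2 - 1) = 1 + (-33685318/3835755)*j + ...; c3 = -33685318/3835755.


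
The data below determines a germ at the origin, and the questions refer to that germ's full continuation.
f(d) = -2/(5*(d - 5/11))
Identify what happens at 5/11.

The denominator factor d - 5/11 vanishes at 5/11 and appears to the power 1; the numerator there equals -2/5, nonzero, and no other factor vanishes.
Hence a pole whose order is the multiplicity, 1.

The point is a pole of order 1.


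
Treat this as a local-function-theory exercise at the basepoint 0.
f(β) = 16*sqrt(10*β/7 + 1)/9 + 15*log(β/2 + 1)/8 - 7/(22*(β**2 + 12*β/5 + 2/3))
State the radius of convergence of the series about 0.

The radius of convergence is 6/5 - (1/15)*sqrt(174).

Denominator factor (β**2 + 12*β/5 + 2/3): discriminant 232/75, real irrational roots -6/5 + (1/15)*sqrt(174) and -6/5 - (1/15)*sqrt(174); poles of order 1, moduli 6/5 - (1/15)*sqrt(174) and 6/5 + (1/15)*sqrt(174).
Branch term (15/8)*log(1 - β/(-2)): its argument vanishes at β = -2, a logarithmic branch point, modulus 2.
Branch term (16/9)*sqrt(1 - β/(-7/10)): its argument vanishes at β = -7/10, a square-root branch point, modulus 7/10.
The radius of convergence is the smallest modulus among the singular points: 6/5 - (1/15)*sqrt(174).


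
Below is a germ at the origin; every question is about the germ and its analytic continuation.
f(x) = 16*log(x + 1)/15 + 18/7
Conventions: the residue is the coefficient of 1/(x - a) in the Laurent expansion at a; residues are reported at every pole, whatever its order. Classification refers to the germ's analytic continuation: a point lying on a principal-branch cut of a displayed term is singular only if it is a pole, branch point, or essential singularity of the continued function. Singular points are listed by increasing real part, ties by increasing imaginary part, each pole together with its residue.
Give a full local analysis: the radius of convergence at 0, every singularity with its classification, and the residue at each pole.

Radius of convergence at 0: 1.
At -1: a logarithmic branch point.

Branch term (16/15)*log(1 - x/(-1)): its argument vanishes at x = -1, a logarithmic branch point, modulus 1.
The radius of convergence is the smallest modulus among the singular points: 1.


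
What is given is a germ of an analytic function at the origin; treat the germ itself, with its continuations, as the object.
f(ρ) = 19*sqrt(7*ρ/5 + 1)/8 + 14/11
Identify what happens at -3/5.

There is no denominator, hence no pole anywhere.
Branch term sqrt(1 - ρ/(-5/7)): argument at -3/5 is 4/25, nonzero, so -3/5 is not its branch point (a point on a principal cut is still regular for the continued germ).
So the germ continues analytically to -3/5.

The point is a regular point.


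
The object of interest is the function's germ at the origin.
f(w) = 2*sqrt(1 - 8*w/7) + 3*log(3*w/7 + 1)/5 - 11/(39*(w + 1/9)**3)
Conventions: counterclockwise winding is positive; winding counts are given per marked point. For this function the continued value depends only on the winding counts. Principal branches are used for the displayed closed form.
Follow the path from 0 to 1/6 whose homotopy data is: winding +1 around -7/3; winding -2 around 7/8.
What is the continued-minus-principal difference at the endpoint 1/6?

Continued minus principal equals (6/5)*pi*i.

The rational part is single-valued and drops out of the difference; each branch term changes only by its own monodromy.
(3/5)*log(1 - w/(-7/3)): each positive loop around -7/3 adds 2*pi*i to the log, so winding +1 contributes (3/5)*(1)*2*pi*i = (6/5)*pi*i.
(2)*sqrt(1 - w/(7/8)): winding -2 is even, the square root returns to the same sheet, contribution 0.
Summing the contributions at w = 1/6 gives (6/5)*pi*i.


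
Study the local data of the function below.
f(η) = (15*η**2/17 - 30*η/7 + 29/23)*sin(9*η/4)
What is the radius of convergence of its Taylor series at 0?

The factor sin(9*η/4) is entire and contributes no finite singular point.
The polynomial part has no poles.
No finite singular points: the Taylor series at 0 converges everywhere.

The radius of convergence is infinite.


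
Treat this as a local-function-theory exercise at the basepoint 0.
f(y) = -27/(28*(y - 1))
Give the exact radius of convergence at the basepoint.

The radius of convergence is 1.

Denominator factor (y - 1): pole of order 1 at 1, modulus 1.
The radius of convergence is the smallest modulus among the singular points: 1.


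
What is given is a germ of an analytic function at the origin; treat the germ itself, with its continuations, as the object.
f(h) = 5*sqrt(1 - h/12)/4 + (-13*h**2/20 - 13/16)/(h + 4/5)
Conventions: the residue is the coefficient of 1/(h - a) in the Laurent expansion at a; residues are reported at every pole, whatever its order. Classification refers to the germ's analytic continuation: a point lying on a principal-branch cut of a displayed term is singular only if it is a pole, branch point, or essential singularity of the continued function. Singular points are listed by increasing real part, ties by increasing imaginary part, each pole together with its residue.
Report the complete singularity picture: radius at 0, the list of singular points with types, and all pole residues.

Radius of convergence at 0: 4/5.
At -4/5: a pole of order 1; residue -2457/2000.
At 12: an algebraic (square-root) branch point.

Denominator factor (h + 4/5): pole of order 1 at -4/5, modulus 4/5.
Branch term (5/4)*sqrt(1 - h/(12)): its argument vanishes at h = 12, a square-root branch point, modulus 12.
The radius of convergence is the smallest modulus among the singular points: 4/5.
The branch term is analytic at -4/5 and contributes nothing to the residue; only the rational part matters.
At the order-1 pole -4/5 set g(h) = (h - (-4/5))*(rational part) = -13*h**2/20 - 13/16.
Simple pole: residue = g(a) at a = -4/5, which is -2457/2000.
List the singular points by increasing real part (a conjugate pair: the negative imaginary part first).


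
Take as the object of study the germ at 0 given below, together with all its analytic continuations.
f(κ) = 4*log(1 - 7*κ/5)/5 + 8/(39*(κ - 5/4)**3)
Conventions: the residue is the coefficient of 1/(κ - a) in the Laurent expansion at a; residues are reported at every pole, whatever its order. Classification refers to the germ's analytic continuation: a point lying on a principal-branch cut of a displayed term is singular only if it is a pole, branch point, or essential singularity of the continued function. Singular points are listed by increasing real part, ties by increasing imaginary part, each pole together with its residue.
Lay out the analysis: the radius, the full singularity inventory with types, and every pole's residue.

Denominator factor (κ - 5/4)^3: pole of order 3 at 5/4, modulus 5/4.
Branch term (4/5)*log(1 - κ/(5/7)): its argument vanishes at κ = 5/7, a logarithmic branch point, modulus 5/7.
The radius of convergence is the smallest modulus among the singular points: 5/7.
The branch term is analytic at 5/4 and contributes nothing to the residue; only the rational part matters.
At the order-3 pole 5/4 set g(κ) = (κ - (5/4))^3*(rational part) = 8/39.
Order-3 pole: residue = g''(a)/2; g''(5/4) = 0, so the residue is 0.
List the singular points by increasing real part (a conjugate pair: the negative imaginary part first).

Radius of convergence at 0: 5/7.
At 5/7: a logarithmic branch point.
At 5/4: a pole of order 3; residue 0.


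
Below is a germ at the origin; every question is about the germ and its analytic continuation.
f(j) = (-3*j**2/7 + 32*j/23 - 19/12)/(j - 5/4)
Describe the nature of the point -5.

The point is a regular point.

Denominator factors: j - 5/4 = -25/4 at j = -5 — none vanishes.
So the germ continues analytically to -5.


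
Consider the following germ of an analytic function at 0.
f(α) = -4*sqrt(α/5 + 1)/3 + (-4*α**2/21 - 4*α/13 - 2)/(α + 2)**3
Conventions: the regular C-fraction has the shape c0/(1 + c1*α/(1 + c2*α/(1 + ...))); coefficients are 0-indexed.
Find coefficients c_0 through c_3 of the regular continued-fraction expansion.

The regular C-fraction coefficients are [-19/12, 317/2470, 8317511/5480930, -77989529501/92282784545].

Taylor coefficients (expand at 0): a_0 = -19/12, a_1 = 317/1560, a_2 = -6087/18200, a_3 = 158261/546000.
c0 = a_0 = -19/12. Peel one level at a time: if S = 1 + c*α/S' with S'(0) = 1, then c is the α-coefficient of S and S' = c*α/(S - 1).
S_1 = c0/f = 1 + (317/2470)*α + (-8317511/42706300)*α^2 + ...; c1 = 317/2470.
S_2 = c1*α/(S_1 - 1) = 1 + (8317511/5480930)*α + (315747083/246198050)*α^2 + ...; c2 = 8317511/5480930.
S_3 = c2*α/(S_2 - 1) = 1 + (-77989529501/92282784545)*α + ...; c3 = -77989529501/92282784545.


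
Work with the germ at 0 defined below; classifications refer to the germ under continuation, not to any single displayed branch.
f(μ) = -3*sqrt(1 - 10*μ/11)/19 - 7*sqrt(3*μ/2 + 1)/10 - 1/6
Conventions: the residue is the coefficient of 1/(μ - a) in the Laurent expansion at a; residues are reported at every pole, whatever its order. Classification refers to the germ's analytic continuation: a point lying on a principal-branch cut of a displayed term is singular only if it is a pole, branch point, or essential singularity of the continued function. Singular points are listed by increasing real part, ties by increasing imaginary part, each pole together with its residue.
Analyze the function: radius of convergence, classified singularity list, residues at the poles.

Branch term (-3/19)*sqrt(1 - μ/(11/10)): its argument vanishes at μ = 11/10, a square-root branch point, modulus 11/10.
Branch term (-7/10)*sqrt(1 - μ/(-2/3)): its argument vanishes at μ = -2/3, a square-root branch point, modulus 2/3.
The radius of convergence is the smallest modulus among the singular points: 2/3.
List the singular points by increasing real part (a conjugate pair: the negative imaginary part first).

Radius of convergence at 0: 2/3.
At -2/3: an algebraic (square-root) branch point.
At 11/10: an algebraic (square-root) branch point.
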